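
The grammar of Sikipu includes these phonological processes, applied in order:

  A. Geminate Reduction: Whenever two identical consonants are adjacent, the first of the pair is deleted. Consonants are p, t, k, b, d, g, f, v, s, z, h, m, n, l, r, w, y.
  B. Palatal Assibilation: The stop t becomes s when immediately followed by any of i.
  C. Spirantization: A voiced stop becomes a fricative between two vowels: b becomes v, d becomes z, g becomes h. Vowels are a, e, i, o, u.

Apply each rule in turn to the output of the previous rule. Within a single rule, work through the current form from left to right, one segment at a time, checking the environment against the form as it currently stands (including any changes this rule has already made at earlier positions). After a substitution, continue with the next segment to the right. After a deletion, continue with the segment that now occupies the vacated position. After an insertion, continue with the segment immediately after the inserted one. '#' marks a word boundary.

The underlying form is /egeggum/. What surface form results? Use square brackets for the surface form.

[ehehum]

A Geminate Reduction: [egeggum] → [egegum]
B Palatal Assibilation: no change — [egegum]
C Spirantization: [egegum] → [ehehum]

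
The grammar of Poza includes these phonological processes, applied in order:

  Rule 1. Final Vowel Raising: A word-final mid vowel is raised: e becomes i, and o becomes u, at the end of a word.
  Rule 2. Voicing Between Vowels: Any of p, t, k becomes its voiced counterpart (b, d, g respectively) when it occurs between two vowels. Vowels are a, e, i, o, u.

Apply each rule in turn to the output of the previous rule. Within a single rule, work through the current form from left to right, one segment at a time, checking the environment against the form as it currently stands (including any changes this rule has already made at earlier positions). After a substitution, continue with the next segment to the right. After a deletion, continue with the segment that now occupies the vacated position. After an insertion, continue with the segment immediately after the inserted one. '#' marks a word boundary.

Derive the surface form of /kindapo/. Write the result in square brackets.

[kindabu]

Rule 1 Final Vowel Raising: [kindapo] → [kindapu]
Rule 2 Voicing Between Vowels: [kindapu] → [kindabu]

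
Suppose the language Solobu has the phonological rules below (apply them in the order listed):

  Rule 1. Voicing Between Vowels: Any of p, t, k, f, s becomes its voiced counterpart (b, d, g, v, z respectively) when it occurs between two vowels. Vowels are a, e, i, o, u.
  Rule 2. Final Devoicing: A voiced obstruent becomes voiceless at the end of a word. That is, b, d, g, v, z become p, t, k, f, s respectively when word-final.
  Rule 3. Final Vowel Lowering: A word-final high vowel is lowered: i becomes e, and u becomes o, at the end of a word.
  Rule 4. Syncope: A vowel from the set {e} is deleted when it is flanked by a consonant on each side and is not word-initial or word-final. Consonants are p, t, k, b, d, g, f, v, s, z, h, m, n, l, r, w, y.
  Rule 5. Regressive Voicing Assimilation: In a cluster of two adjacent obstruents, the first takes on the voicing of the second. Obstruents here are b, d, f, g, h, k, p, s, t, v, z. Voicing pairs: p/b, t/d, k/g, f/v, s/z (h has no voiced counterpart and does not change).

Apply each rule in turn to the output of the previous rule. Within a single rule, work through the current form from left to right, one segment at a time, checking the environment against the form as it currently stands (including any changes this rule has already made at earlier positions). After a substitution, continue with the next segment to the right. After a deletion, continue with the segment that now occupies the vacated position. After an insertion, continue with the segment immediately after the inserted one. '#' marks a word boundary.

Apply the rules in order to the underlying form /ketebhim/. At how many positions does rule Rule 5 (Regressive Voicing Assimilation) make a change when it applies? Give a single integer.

Rule 1 Voicing Between Vowels: [ketebhim] → [kedebhim]
Rule 2 Final Devoicing: no change — [kedebhim]
Rule 3 Final Vowel Lowering: no change — [kedebhim]
Rule 4 Syncope: [kedebhim] → [kdbhim]
Rule 5 Regressive Voicing Assimilation: [kdbhim] → [gdphim]
Rule Rule 5 changed 2 position(s).

2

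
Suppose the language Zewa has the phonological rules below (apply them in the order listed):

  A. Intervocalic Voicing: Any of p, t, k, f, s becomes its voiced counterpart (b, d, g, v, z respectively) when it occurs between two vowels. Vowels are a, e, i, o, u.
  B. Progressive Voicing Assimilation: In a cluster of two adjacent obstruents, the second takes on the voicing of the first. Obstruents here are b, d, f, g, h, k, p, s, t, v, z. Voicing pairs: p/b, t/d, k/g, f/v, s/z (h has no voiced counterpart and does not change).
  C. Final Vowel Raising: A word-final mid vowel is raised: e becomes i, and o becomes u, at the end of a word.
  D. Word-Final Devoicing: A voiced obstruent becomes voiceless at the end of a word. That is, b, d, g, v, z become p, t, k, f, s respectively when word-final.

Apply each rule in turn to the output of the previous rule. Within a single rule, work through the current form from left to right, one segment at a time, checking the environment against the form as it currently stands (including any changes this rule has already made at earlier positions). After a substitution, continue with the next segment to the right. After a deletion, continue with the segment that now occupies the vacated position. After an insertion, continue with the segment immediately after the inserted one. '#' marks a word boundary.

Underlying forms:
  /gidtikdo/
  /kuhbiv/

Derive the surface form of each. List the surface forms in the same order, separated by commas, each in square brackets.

/gidtikdo/:
  A Intervocalic Voicing: no change — [gidtikdo]
  B Progressive Voicing Assimilation: [gidtikdo] → [giddikto]
  C Final Vowel Raising: [giddikto] → [giddiktu]
  D Word-Final Devoicing: no change — [giddiktu]
/kuhbiv/:
  A Intervocalic Voicing: no change — [kuhbiv]
  B Progressive Voicing Assimilation: [kuhbiv] → [kuhpiv]
  C Final Vowel Raising: no change — [kuhpiv]
  D Word-Final Devoicing: [kuhpiv] → [kuhpif]

[giddiktu], [kuhpif]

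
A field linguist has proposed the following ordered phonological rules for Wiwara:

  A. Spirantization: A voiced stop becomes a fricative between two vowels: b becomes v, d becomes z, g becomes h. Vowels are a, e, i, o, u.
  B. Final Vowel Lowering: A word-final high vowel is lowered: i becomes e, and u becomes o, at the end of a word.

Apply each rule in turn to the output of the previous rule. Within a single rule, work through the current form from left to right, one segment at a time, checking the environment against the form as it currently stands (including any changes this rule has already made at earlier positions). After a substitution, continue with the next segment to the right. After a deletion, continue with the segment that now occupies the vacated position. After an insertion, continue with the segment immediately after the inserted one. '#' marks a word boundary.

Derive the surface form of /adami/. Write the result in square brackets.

A Spirantization: [adami] → [azami]
B Final Vowel Lowering: [azami] → [azame]

[azame]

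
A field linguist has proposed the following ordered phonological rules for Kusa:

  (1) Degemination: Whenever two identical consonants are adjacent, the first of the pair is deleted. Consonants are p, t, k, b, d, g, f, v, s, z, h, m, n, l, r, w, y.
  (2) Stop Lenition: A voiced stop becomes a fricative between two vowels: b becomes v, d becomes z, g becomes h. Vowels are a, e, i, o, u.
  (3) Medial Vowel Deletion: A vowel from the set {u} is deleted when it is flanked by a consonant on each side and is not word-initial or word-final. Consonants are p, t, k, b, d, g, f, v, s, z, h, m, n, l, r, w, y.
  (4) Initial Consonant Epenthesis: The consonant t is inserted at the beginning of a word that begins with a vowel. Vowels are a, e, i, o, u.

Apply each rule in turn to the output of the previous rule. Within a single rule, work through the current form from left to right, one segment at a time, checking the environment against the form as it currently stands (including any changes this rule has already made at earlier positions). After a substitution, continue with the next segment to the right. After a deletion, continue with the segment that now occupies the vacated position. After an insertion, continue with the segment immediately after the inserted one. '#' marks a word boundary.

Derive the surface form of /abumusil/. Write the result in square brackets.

(1) Degemination: no change — [abumusil]
(2) Stop Lenition: [abumusil] → [avumusil]
(3) Medial Vowel Deletion: [avumusil] → [avmsil]
(4) Initial Consonant Epenthesis: [avmsil] → [tavmsil]

[tavmsil]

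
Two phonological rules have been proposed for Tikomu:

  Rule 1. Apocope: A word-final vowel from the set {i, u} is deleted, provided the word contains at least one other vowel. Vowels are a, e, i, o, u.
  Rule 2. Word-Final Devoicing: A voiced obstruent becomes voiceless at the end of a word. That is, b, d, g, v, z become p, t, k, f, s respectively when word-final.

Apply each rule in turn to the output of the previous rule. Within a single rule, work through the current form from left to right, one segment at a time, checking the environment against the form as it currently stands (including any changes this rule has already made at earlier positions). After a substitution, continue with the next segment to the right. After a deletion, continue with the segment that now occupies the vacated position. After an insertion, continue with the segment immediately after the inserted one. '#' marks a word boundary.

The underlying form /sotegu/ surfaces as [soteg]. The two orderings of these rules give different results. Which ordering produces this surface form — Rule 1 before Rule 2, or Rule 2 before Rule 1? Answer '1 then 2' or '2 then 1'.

Order 1 then 2:
  1 Apocope: [sotegu] → [soteg]
  2 Word-Final Devoicing: [soteg] → [sotek]
  result: [sotek]
Order 2 then 1:
  2 Word-Final Devoicing: no change — [sotegu]
  1 Apocope: [sotegu] → [soteg]
  result: [soteg]

2 then 1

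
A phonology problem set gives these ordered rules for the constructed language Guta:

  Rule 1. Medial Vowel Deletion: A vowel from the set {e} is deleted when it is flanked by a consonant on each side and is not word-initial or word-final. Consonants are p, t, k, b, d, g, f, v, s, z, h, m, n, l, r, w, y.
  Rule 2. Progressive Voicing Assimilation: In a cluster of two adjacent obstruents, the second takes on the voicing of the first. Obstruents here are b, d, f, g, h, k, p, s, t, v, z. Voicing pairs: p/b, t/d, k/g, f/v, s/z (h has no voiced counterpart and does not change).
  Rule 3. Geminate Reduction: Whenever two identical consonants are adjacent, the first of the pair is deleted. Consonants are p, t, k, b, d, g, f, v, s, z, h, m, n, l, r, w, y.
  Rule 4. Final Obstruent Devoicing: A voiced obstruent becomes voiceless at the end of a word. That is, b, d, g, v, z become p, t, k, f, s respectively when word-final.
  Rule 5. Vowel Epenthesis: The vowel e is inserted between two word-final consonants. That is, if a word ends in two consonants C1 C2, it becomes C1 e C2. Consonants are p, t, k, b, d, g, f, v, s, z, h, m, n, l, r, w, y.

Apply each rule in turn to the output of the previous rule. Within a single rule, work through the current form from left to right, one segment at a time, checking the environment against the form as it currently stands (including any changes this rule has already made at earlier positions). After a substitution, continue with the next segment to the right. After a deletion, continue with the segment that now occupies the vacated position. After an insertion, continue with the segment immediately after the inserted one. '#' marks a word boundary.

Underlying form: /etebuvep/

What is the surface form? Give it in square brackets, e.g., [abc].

[etpuvep]

Rule 1 Medial Vowel Deletion: [etebuvep] → [etbuvp]
Rule 2 Progressive Voicing Assimilation: [etbuvp] → [etpuvb]
Rule 3 Geminate Reduction: no change — [etpuvb]
Rule 4 Final Obstruent Devoicing: [etpuvb] → [etpuvp]
Rule 5 Vowel Epenthesis: [etpuvp] → [etpuvep]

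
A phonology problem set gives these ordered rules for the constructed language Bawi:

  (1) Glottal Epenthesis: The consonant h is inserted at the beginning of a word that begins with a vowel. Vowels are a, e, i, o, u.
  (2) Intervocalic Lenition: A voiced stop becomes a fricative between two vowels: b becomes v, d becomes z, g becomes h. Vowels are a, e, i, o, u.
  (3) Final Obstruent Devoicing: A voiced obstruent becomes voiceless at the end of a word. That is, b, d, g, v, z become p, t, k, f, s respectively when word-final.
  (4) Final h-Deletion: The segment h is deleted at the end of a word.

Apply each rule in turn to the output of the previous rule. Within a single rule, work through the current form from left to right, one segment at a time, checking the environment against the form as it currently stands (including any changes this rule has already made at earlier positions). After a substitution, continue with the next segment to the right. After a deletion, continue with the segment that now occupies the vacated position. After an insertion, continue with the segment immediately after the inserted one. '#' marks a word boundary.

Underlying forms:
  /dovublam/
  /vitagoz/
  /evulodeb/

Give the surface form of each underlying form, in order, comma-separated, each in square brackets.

[dovublam], [vitahos], [hevulozep]

/dovublam/:
  (1) Glottal Epenthesis: no change — [dovublam]
  (2) Intervocalic Lenition: no change — [dovublam]
  (3) Final Obstruent Devoicing: no change — [dovublam]
  (4) Final h-Deletion: no change — [dovublam]
/vitagoz/:
  (1) Glottal Epenthesis: no change — [vitagoz]
  (2) Intervocalic Lenition: [vitagoz] → [vitahoz]
  (3) Final Obstruent Devoicing: [vitahoz] → [vitahos]
  (4) Final h-Deletion: no change — [vitahos]
/evulodeb/:
  (1) Glottal Epenthesis: [evulodeb] → [hevulodeb]
  (2) Intervocalic Lenition: [hevulodeb] → [hevulozeb]
  (3) Final Obstruent Devoicing: [hevulozeb] → [hevulozep]
  (4) Final h-Deletion: no change — [hevulozep]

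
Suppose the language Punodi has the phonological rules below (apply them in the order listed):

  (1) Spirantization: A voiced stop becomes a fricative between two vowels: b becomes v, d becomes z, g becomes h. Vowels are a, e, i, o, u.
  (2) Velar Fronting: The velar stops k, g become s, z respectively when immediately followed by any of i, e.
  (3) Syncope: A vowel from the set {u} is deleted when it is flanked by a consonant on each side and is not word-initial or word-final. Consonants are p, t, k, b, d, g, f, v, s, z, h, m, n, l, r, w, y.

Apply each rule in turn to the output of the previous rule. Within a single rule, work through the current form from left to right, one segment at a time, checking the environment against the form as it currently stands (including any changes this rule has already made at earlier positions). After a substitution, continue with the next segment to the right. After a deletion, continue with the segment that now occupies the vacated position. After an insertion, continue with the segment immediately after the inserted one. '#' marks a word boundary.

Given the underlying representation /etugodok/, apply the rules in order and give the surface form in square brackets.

(1) Spirantization: [etugodok] → [etuhozok]
(2) Velar Fronting: no change — [etuhozok]
(3) Syncope: [etuhozok] → [ethozok]

[ethozok]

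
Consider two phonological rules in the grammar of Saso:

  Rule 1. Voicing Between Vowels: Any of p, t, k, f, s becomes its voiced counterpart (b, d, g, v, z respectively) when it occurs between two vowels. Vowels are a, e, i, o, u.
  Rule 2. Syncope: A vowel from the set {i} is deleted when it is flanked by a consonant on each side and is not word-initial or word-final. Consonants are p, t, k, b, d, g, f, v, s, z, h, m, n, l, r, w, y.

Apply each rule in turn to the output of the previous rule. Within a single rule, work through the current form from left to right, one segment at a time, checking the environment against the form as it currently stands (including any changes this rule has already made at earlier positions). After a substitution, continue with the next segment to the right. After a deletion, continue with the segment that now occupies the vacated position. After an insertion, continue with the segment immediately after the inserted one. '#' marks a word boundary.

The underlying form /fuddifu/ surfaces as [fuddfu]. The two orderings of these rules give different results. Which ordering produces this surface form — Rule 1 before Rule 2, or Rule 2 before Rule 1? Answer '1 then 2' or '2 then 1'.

2 then 1

Order 1 then 2:
  1 Voicing Between Vowels: [fuddifu] → [fuddivu]
  2 Syncope: [fuddivu] → [fuddvu]
  result: [fuddvu]
Order 2 then 1:
  2 Syncope: [fuddifu] → [fuddfu]
  1 Voicing Between Vowels: no change — [fuddfu]
  result: [fuddfu]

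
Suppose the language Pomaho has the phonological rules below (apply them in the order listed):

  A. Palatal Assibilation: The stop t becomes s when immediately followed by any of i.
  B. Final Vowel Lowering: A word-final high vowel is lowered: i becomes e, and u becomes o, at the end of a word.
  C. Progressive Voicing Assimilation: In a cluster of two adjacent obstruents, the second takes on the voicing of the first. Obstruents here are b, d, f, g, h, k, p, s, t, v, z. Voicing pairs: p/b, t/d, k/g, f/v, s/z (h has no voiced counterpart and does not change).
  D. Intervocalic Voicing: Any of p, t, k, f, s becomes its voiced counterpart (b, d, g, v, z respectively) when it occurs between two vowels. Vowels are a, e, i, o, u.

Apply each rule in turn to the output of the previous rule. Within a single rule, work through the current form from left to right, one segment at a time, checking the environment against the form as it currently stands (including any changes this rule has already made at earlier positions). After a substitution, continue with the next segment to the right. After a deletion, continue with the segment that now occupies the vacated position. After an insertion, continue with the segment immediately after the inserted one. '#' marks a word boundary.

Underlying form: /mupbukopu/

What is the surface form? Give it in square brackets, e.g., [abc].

A Palatal Assibilation: no change — [mupbukopu]
B Final Vowel Lowering: [mupbukopu] → [mupbukopo]
C Progressive Voicing Assimilation: [mupbukopo] → [muppukopo]
D Intervocalic Voicing: [muppukopo] → [muppugobo]

[muppugobo]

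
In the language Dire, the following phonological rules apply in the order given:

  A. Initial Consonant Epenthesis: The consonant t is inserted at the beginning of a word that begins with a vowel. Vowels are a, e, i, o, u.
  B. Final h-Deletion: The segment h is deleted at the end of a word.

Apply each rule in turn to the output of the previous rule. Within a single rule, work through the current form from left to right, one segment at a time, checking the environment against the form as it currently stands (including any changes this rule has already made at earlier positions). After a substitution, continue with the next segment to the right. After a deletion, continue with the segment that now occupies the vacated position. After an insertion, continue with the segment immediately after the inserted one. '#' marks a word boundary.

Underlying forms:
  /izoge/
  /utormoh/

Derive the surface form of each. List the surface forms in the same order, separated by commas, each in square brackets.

[tizoge], [tutormo]

/izoge/:
  A Initial Consonant Epenthesis: [izoge] → [tizoge]
  B Final h-Deletion: no change — [tizoge]
/utormoh/:
  A Initial Consonant Epenthesis: [utormoh] → [tutormoh]
  B Final h-Deletion: [tutormoh] → [tutormo]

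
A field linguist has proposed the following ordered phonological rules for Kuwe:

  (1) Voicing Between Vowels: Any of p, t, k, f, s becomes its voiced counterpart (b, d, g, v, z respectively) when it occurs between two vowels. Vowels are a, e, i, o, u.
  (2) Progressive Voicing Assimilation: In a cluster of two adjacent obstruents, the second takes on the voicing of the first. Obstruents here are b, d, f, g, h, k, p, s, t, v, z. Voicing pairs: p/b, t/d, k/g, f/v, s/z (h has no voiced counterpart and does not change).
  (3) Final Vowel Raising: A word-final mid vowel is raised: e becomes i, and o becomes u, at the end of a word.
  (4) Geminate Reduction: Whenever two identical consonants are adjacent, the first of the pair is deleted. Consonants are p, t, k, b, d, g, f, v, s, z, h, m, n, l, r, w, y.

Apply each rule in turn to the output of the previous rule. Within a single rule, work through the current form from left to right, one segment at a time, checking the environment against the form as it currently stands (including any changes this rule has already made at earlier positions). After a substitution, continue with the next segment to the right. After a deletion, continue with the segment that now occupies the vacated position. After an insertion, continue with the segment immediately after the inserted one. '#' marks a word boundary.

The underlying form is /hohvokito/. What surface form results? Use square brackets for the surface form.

[hohfogidu]

(1) Voicing Between Vowels: [hohvokito] → [hohvogido]
(2) Progressive Voicing Assimilation: [hohvogido] → [hohfogido]
(3) Final Vowel Raising: [hohfogido] → [hohfogidu]
(4) Geminate Reduction: no change — [hohfogidu]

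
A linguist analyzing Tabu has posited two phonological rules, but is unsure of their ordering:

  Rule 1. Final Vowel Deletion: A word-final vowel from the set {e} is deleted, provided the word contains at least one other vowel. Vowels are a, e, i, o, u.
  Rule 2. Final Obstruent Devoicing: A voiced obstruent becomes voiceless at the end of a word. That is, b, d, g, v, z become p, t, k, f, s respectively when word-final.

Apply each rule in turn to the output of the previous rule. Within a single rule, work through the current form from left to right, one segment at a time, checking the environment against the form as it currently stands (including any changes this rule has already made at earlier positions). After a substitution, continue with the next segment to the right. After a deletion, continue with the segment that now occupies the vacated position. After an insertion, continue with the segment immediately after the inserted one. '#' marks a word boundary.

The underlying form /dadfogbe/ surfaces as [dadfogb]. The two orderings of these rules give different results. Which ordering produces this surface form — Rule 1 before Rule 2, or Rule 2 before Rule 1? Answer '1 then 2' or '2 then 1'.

Order 1 then 2:
  1 Final Vowel Deletion: [dadfogbe] → [dadfogb]
  2 Final Obstruent Devoicing: [dadfogb] → [dadfogp]
  result: [dadfogp]
Order 2 then 1:
  2 Final Obstruent Devoicing: no change — [dadfogbe]
  1 Final Vowel Deletion: [dadfogbe] → [dadfogb]
  result: [dadfogb]

2 then 1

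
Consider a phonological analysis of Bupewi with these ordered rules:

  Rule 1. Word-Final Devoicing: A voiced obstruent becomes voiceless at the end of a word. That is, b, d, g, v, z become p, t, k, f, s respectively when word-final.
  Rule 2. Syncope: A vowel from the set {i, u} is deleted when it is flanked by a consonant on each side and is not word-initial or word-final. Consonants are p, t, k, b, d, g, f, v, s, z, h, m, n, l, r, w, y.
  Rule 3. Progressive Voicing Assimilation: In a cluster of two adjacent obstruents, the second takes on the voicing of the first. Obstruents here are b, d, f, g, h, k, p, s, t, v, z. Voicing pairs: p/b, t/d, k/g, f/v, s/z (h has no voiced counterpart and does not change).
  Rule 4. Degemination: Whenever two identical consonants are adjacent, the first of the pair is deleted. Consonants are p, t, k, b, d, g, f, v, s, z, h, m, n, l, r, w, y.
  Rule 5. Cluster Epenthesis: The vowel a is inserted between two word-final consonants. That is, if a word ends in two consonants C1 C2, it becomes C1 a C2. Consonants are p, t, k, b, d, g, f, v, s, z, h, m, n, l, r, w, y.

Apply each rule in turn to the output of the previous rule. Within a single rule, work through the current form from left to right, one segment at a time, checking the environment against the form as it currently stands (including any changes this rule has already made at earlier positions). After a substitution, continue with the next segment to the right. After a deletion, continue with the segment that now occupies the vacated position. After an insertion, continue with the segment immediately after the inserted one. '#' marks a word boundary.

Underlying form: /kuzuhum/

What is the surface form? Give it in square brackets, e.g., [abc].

[ksham]

Rule 1 Word-Final Devoicing: no change — [kuzuhum]
Rule 2 Syncope: [kuzuhum] → [kzhm]
Rule 3 Progressive Voicing Assimilation: [kzhm] → [kshm]
Rule 4 Degemination: no change — [kshm]
Rule 5 Cluster Epenthesis: [kshm] → [ksham]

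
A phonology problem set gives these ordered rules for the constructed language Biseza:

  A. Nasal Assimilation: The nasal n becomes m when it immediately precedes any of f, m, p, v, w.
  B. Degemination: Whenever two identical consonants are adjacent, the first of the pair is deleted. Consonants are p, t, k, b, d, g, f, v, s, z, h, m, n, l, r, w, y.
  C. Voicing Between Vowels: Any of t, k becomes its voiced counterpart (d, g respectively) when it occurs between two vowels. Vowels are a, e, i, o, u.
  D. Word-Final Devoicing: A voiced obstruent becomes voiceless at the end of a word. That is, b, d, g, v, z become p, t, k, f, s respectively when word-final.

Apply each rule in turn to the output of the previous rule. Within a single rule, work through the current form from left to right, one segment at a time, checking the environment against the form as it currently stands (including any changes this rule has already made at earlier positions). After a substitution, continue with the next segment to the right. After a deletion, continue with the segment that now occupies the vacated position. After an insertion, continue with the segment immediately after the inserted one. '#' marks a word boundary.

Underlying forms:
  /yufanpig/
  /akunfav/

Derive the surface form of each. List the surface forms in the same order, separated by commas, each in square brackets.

/yufanpig/:
  A Nasal Assimilation: [yufanpig] → [yufampig]
  B Degemination: no change — [yufampig]
  C Voicing Between Vowels: no change — [yufampig]
  D Word-Final Devoicing: [yufampig] → [yufampik]
/akunfav/:
  A Nasal Assimilation: [akunfav] → [akumfav]
  B Degemination: no change — [akumfav]
  C Voicing Between Vowels: [akumfav] → [agumfav]
  D Word-Final Devoicing: [agumfav] → [agumfaf]

[yufampik], [agumfaf]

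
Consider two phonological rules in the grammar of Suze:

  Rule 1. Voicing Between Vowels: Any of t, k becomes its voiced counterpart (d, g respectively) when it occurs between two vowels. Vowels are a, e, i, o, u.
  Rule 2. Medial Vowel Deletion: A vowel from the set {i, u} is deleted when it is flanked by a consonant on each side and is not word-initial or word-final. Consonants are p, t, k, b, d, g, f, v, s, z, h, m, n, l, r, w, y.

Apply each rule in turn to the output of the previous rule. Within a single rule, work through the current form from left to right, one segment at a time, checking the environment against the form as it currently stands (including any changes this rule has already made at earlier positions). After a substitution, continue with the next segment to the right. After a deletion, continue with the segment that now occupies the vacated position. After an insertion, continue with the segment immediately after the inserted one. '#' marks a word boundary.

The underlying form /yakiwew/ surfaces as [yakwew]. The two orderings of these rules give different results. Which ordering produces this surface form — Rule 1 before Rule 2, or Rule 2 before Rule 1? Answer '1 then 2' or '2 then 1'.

Order 1 then 2:
  1 Voicing Between Vowels: [yakiwew] → [yagiwew]
  2 Medial Vowel Deletion: [yagiwew] → [yagwew]
  result: [yagwew]
Order 2 then 1:
  2 Medial Vowel Deletion: [yakiwew] → [yakwew]
  1 Voicing Between Vowels: no change — [yakwew]
  result: [yakwew]

2 then 1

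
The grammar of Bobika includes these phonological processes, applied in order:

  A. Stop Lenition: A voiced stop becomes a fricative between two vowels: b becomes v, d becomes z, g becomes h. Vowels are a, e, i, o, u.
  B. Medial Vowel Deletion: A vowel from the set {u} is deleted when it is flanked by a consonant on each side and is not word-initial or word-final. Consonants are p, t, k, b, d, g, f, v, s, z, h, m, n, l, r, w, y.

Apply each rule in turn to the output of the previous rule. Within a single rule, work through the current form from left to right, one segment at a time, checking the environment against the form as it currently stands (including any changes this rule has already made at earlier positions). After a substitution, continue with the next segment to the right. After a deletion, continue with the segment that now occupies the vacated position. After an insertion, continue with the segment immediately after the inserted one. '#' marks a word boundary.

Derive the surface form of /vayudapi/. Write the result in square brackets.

A Stop Lenition: [vayudapi] → [vayuzapi]
B Medial Vowel Deletion: [vayuzapi] → [vayzapi]

[vayzapi]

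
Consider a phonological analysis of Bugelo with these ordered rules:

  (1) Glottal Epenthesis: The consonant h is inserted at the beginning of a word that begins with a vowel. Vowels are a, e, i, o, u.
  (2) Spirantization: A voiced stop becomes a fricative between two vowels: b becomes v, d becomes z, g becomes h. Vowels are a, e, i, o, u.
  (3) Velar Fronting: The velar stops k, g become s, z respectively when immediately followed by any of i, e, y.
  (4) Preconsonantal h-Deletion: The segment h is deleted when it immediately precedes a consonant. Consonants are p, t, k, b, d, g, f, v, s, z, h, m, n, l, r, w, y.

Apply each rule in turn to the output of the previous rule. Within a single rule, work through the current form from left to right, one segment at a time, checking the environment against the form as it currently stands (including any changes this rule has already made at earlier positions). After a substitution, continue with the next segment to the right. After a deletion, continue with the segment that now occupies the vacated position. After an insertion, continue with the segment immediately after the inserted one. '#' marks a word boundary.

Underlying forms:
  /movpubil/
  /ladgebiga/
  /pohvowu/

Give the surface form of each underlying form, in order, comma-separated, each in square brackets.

/movpubil/:
  (1) Glottal Epenthesis: no change — [movpubil]
  (2) Spirantization: [movpubil] → [movpuvil]
  (3) Velar Fronting: no change — [movpuvil]
  (4) Preconsonantal h-Deletion: no change — [movpuvil]
/ladgebiga/:
  (1) Glottal Epenthesis: no change — [ladgebiga]
  (2) Spirantization: [ladgebiga] → [ladgeviha]
  (3) Velar Fronting: [ladgeviha] → [ladzeviha]
  (4) Preconsonantal h-Deletion: no change — [ladzeviha]
/pohvowu/:
  (1) Glottal Epenthesis: no change — [pohvowu]
  (2) Spirantization: no change — [pohvowu]
  (3) Velar Fronting: no change — [pohvowu]
  (4) Preconsonantal h-Deletion: [pohvowu] → [povowu]

[movpuvil], [ladzeviha], [povowu]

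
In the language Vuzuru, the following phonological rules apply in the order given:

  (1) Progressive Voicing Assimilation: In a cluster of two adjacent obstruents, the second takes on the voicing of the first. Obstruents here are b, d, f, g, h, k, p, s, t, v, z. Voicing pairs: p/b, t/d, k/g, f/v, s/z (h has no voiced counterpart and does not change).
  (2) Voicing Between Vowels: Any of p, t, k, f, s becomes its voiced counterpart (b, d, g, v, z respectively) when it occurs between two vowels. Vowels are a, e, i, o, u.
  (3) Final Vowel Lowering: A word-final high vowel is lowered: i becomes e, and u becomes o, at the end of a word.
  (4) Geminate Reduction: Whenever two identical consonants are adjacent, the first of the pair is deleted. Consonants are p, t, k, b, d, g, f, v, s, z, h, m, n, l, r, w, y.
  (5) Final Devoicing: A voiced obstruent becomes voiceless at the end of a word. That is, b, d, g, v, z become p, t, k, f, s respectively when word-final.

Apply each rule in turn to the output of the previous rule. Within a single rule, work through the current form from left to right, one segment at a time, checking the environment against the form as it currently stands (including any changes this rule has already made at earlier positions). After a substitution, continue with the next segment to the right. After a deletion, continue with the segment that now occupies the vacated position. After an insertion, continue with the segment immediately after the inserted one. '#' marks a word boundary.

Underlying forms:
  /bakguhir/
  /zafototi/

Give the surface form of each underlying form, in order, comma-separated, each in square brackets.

/bakguhir/:
  (1) Progressive Voicing Assimilation: [bakguhir] → [bakkuhir]
  (2) Voicing Between Vowels: no change — [bakkuhir]
  (3) Final Vowel Lowering: no change — [bakkuhir]
  (4) Geminate Reduction: [bakkuhir] → [bakuhir]
  (5) Final Devoicing: no change — [bakuhir]
/zafototi/:
  (1) Progressive Voicing Assimilation: no change — [zafototi]
  (2) Voicing Between Vowels: [zafototi] → [zavododi]
  (3) Final Vowel Lowering: [zavododi] → [zavodode]
  (4) Geminate Reduction: no change — [zavodode]
  (5) Final Devoicing: no change — [zavodode]

[bakuhir], [zavodode]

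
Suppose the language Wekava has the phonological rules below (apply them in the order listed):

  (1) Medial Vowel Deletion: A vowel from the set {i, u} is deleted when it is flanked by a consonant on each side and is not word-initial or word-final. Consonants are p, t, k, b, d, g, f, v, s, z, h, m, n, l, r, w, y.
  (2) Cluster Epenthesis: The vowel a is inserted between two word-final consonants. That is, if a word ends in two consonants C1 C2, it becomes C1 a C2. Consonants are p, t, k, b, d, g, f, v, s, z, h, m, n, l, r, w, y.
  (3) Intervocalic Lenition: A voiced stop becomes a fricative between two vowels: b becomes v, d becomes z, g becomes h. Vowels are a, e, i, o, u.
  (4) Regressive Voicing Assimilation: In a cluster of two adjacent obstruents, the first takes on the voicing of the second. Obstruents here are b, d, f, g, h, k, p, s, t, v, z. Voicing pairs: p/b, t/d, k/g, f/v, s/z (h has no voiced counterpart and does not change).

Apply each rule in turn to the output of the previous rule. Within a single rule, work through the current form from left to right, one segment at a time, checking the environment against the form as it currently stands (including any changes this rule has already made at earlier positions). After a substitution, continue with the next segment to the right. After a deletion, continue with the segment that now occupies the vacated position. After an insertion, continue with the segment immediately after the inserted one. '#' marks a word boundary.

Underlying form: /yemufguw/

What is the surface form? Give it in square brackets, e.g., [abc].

(1) Medial Vowel Deletion: [yemufguw] → [yemfgw]
(2) Cluster Epenthesis: [yemfgw] → [yemfgaw]
(3) Intervocalic Lenition: no change — [yemfgaw]
(4) Regressive Voicing Assimilation: [yemfgaw] → [yemvgaw]

[yemvgaw]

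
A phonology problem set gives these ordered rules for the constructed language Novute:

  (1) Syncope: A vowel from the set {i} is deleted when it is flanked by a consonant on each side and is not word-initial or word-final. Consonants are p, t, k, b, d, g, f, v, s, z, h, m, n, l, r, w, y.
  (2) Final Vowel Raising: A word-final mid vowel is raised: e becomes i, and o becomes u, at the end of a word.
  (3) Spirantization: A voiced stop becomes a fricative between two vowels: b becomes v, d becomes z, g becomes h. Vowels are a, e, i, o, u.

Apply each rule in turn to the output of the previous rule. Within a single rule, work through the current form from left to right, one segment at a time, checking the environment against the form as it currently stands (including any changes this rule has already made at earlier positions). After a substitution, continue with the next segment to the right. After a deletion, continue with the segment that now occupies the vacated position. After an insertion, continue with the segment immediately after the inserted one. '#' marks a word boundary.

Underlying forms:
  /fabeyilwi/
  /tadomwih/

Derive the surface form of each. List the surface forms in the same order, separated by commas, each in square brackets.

[faveylwi], [tazomwh]

/fabeyilwi/:
  (1) Syncope: [fabeyilwi] → [fabeylwi]
  (2) Final Vowel Raising: no change — [fabeylwi]
  (3) Spirantization: [fabeylwi] → [faveylwi]
/tadomwih/:
  (1) Syncope: [tadomwih] → [tadomwh]
  (2) Final Vowel Raising: no change — [tadomwh]
  (3) Spirantization: [tadomwh] → [tazomwh]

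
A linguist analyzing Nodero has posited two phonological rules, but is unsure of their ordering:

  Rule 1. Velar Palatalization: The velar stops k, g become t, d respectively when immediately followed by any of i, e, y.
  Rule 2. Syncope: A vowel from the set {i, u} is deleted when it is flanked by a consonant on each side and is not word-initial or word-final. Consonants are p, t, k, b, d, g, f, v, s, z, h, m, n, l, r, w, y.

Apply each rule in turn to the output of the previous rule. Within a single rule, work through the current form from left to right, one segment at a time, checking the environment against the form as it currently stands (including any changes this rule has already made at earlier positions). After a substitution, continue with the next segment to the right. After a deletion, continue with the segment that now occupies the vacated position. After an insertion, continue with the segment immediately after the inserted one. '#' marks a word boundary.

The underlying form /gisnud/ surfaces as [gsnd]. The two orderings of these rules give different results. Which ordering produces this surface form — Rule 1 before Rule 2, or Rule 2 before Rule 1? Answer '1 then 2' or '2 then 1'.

Order 1 then 2:
  1 Velar Palatalization: [gisnud] → [disnud]
  2 Syncope: [disnud] → [dsnd]
  result: [dsnd]
Order 2 then 1:
  2 Syncope: [gisnud] → [gsnd]
  1 Velar Palatalization: no change — [gsnd]
  result: [gsnd]

2 then 1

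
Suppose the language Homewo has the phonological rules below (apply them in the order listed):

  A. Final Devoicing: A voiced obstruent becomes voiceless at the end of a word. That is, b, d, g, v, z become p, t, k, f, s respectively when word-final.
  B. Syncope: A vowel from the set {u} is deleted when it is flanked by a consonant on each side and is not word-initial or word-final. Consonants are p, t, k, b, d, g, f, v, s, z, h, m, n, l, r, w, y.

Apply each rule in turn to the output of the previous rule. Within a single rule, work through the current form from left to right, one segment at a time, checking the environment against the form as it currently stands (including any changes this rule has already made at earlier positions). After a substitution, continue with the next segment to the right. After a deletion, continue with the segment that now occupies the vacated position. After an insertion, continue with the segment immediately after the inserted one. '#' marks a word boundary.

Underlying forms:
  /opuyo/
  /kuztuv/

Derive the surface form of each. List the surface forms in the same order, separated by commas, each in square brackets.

/opuyo/:
  A Final Devoicing: no change — [opuyo]
  B Syncope: [opuyo] → [opyo]
/kuztuv/:
  A Final Devoicing: [kuztuv] → [kuztuf]
  B Syncope: [kuztuf] → [kztf]

[opyo], [kztf]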